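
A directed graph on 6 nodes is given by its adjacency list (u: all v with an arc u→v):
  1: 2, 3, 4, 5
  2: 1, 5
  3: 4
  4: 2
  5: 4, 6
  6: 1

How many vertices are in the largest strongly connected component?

{1, 2, 3, 4, 5, 6} are all mutually reachable — one SCC of size 6.
The largest has 6 vertices.

6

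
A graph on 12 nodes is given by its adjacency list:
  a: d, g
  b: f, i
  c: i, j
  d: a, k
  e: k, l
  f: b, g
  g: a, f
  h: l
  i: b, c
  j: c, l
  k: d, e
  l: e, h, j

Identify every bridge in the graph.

h-l

The edges on the cycle g-f-b-i-c-j-l-e-k-d-a-g are not bridges since each lies on that cycle.
But removing h-l disconnects h from l — this is a bridge.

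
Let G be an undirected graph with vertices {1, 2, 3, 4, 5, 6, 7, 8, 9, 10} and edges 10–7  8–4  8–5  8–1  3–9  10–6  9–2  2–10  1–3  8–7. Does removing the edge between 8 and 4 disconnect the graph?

Removing 8–4 leaves no path between 8 and 4: the component count goes from 1 to 2. So it is a bridge.

Yes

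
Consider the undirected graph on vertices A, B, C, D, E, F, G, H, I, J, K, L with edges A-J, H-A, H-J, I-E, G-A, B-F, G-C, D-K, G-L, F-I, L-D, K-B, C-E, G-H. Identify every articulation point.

Removing G increases the component count from 1 to 2, so G is a cut vertex.
By contrast removing C leaves 1 component; it is not a cut vertex. No other vertex is a cut vertex either.

G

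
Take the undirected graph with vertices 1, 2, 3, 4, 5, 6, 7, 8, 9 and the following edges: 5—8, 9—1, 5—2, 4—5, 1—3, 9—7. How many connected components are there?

3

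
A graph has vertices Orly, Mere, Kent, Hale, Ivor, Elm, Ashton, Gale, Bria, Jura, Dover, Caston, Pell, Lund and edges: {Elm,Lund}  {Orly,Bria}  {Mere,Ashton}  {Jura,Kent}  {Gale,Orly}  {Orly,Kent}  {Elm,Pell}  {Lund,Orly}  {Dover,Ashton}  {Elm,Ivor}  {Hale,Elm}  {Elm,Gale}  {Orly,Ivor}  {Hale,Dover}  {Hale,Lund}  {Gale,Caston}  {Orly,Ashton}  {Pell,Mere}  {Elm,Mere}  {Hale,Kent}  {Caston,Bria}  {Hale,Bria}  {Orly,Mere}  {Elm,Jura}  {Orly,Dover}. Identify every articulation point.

none

Removing Mere, for instance, still leaves 1 component. No single vertex removal increases the component count — the graph has no articulation points.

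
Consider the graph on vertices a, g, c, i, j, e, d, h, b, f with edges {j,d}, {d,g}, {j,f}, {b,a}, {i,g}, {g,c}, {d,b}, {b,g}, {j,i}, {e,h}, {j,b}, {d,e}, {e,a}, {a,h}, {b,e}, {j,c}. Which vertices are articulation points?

Removing j increases the component count from 1 to 2, so j is a cut vertex.
By contrast removing i leaves 1 component; it is not a cut vertex. No other vertex is a cut vertex either.

j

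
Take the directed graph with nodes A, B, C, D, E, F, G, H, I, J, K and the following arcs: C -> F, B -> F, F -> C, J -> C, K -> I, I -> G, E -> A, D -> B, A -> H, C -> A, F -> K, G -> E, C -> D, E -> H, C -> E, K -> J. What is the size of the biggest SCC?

6

{B, C, D, F, J, K} are all mutually reachable — one SCC of size 6.
{E} is an SCC by itself.
{H} is an SCC by itself.
{G} is an SCC by itself.
{I} is an SCC by itself.
(and 1 more singleton SCC)
The largest has 6 vertices.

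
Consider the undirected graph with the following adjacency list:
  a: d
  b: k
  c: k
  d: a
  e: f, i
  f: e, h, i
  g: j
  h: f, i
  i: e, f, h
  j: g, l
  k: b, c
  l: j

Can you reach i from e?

Yes

From e we can reach e, f, h, i, which includes i.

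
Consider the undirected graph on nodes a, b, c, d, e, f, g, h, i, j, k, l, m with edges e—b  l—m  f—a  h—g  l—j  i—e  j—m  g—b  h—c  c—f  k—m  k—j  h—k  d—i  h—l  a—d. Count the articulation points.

Removing h increases the component count from 1 to 2, so h is a cut vertex.
By contrast removing j leaves 1 component; it is not a cut vertex. No other vertex is a cut vertex either.

1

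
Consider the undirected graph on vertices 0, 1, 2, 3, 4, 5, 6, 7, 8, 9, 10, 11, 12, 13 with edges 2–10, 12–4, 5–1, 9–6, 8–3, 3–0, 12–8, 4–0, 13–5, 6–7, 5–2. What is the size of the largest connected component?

11 is isolated — a component by itself.
Starting from 6 we can reach 6, 7, 9. That is one component of size 3.
Starting from 1 we can reach 1, 2, 5, 10, 13. That is one component of size 5.
Starting from 0 we can reach 0, 3, 4, 8, 12. That is one component of size 5.
The largest has 5 vertices.

5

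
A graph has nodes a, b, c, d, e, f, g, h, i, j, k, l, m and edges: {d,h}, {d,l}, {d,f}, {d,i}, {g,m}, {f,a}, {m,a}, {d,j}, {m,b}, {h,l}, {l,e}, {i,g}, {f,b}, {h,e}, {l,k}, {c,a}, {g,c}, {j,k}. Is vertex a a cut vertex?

No

Deleting a leaves 1 component (was 1) (its neighbors c, f, m remain connected to each other), so a is not a cut vertex.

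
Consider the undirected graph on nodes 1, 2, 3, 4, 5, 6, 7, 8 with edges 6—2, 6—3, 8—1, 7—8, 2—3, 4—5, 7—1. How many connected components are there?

3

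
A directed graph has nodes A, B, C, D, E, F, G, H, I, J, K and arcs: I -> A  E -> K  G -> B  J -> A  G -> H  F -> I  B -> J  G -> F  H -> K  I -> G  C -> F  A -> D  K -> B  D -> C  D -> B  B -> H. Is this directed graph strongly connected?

No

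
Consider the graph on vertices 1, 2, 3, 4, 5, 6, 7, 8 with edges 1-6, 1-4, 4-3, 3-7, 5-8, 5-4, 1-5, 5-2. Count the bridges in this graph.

5

The edges on the cycle 1-5-4-1 are not bridges since each lies on that cycle.
But removing 5-2 disconnects 5 from 2; removing 1-6 disconnects 1 from 6; removing 4-3 disconnects 4 from 3; removing 5-8 disconnects 5 from 8 — these are bridges.
In total 5 edges are bridges.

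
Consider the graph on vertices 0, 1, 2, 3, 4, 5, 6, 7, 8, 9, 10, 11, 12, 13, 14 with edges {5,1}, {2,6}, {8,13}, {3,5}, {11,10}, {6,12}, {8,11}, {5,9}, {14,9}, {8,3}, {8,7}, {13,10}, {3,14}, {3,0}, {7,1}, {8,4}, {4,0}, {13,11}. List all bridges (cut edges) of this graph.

The edges on the cycle 8-13-10-11-8 are not bridges since each lies on that cycle.
But removing 6-12 disconnects 6 from 12; removing 2-6 disconnects 2 from 6 — these are bridges.

12-6, 2-6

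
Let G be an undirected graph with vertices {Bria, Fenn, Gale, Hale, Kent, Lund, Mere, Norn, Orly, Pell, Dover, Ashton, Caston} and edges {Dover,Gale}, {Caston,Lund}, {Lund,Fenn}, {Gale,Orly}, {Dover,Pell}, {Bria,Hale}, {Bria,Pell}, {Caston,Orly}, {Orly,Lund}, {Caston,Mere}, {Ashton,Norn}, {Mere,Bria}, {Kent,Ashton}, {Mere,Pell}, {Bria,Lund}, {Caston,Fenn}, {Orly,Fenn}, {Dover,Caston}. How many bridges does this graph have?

3

The edges on the cycle Dover-Gale-Orly-Caston-Dover are not bridges since each lies on that cycle.
But removing Kent—Ashton disconnects Kent from Ashton; removing Ashton—Norn disconnects Ashton from Norn; removing Hale—Bria disconnects Hale from Bria — these are bridges.
That makes 3 bridges.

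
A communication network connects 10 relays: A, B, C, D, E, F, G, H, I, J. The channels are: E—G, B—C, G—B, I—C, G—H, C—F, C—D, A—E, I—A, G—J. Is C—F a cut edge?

Removing C—F leaves no path between C and F: the component count goes from 1 to 2. So it is a bridge.

Yes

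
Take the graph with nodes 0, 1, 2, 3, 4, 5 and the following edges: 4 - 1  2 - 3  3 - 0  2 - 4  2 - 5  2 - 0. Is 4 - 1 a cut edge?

Yes

Removing 4 - 1 leaves no path between 4 and 1: the component count goes from 1 to 2. So it is a bridge.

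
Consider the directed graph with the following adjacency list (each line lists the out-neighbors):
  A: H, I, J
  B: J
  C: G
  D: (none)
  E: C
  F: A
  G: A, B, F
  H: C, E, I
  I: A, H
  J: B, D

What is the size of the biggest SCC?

{A, C, E, F, G, H, I} are all mutually reachable — one SCC of size 7.
{B, J} are all mutually reachable — one SCC of size 2.
{D} is an SCC by itself.
The largest has 7 vertices.

7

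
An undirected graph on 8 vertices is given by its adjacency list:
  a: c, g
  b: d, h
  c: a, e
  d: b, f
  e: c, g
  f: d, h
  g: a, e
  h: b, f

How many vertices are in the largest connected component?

Starting from b we can reach b, d, f, h. That is one component of size 4.
Starting from a we can reach a, c, e, g. That is one component of size 4.
The largest has 4 vertices.

4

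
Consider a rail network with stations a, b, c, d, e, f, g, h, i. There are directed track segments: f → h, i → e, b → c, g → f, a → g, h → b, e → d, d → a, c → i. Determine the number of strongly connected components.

{a, b, c, d, e, f, g, h, i} are all mutually reachable — one SCC of size 9.
That gives 1 strongly connected component.

1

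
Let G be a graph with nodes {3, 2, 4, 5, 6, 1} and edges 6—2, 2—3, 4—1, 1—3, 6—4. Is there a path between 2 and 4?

Yes

From 2 we can reach 1, 2, 3, 4, 6, which includes 4.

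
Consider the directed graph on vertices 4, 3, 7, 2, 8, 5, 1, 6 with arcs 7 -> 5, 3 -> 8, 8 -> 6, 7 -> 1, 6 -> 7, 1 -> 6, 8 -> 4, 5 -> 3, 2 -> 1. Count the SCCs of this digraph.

{1, 3, 5, 6, 7, 8} are all mutually reachable — one SCC of size 6.
{4} is an SCC by itself.
{2} is an SCC by itself.
That gives 3 strongly connected components.

3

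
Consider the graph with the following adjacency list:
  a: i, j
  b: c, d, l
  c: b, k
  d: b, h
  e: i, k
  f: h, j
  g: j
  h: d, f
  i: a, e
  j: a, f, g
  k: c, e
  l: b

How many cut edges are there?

2

The edges on the cycle i-e-k-c-b-d-h-f-j-a-i are not bridges since each lies on that cycle.
But removing l-b disconnects l from b; removing j-g disconnects j from g — these are bridges.
That makes 2 bridges.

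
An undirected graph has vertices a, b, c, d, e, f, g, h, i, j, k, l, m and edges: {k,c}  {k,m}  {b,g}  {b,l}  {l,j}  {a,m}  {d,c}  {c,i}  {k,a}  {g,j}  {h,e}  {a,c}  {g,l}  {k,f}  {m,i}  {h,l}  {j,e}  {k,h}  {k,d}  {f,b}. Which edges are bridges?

none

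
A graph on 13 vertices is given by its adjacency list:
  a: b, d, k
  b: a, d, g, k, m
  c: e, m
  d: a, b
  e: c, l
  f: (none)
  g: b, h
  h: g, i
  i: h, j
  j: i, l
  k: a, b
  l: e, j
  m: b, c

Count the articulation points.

Removing b increases the component count from 2 to 3, so b is a cut vertex.
By contrast removing k leaves 2 components; it is not a cut vertex. No other vertex is a cut vertex either.

1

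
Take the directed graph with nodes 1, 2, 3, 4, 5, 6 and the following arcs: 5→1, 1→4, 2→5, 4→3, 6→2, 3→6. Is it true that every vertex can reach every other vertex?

From 1 we can reach every vertex (1, 2, 3, 4, 5, 6), and every vertex can reach 1 (1, 2, 3, 4, 5, 6). So the whole graph is one strongly connected component.

Yes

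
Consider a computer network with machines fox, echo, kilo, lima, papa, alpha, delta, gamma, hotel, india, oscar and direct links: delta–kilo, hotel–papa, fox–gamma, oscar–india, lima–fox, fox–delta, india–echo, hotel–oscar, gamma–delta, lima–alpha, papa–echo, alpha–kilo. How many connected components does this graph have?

2

Starting from echo we can reach echo, papa, hotel, india, oscar. That is one component of size 5.
Starting from fox we can reach fox, kilo, lima, alpha, delta, gamma. That is one component of size 6.
Total: 2 components.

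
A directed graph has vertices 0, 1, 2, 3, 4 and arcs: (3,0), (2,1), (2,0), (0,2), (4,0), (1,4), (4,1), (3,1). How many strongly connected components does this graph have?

2

{0, 1, 2, 4} are all mutually reachable — one SCC of size 4.
{3} is an SCC by itself.
That gives 2 strongly connected components.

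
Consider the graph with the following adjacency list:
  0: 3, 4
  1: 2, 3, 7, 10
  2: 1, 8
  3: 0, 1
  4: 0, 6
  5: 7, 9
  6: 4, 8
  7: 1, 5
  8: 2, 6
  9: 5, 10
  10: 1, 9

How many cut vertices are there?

Removing 1 increases the component count from 1 to 2, so 1 is a cut vertex.
By contrast removing 2 leaves 1 component; it is not a cut vertex. No other vertex is a cut vertex either.

1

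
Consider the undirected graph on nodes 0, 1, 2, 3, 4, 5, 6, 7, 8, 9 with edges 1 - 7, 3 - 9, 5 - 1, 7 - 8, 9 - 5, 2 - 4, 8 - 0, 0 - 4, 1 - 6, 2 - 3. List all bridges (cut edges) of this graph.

1-6

The edges on the cycle 2-3-9-5-1-7-8-0-4-2 are not bridges since each lies on that cycle.
But removing 6 - 1 disconnects 6 from 1 — this is a bridge.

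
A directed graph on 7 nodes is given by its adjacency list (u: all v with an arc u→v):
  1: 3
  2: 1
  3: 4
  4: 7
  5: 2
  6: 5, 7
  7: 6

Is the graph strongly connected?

From 6 we can reach every vertex (1, 2, 3, 4, 5, 6, 7), and every vertex can reach 6 (1, 2, 3, 4, 5, 6, 7). So the whole graph is one strongly connected component.

Yes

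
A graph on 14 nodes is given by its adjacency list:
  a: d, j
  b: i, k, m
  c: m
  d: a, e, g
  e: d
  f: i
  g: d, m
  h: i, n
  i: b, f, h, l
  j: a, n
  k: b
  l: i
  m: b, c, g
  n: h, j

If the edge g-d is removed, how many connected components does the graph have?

1

g and d are still connected via g-m-b-i-h-n-j-a-d, so the component count stays at 1.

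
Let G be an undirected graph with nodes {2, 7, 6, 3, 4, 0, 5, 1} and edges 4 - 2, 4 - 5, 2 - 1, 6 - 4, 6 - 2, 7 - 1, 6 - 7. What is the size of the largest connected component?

0 is isolated — a component by itself.
3 is isolated — a component by itself.
Starting from 1 we can reach 1, 2, 4, 5, 6, 7. That is one component of size 6.
The largest has 6 vertices.

6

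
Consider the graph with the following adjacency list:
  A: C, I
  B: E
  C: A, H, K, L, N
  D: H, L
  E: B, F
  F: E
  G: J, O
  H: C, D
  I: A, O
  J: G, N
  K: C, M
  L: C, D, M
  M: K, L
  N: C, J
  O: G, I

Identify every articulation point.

C, E

Removing C increases the component count from 2 to 3, so C is a cut vertex.
Removing E increases the component count from 2 to 3, so E is a cut vertex.
By contrast removing J leaves 2 components; it is not a cut vertex. No other vertex is a cut vertex either.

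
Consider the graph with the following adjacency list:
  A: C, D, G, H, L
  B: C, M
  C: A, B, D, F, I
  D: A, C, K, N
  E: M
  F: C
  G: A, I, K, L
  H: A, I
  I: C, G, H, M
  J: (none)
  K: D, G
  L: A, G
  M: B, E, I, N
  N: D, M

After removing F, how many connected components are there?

With F gone, the remaining components are: {J}; {A, B, C, D, E, G, H, I, K, L, M, N}.
That is 2 components.

2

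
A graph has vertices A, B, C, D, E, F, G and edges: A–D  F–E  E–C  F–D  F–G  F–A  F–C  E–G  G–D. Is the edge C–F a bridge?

After removing C–F, the path C-E-F still connects them, so the edge is not a bridge.

No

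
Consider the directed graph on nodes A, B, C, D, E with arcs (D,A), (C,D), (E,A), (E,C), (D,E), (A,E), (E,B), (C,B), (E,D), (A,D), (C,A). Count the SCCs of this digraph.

{A, C, D, E} are all mutually reachable — one SCC of size 4.
{B} is an SCC by itself.
That gives 2 strongly connected components.

2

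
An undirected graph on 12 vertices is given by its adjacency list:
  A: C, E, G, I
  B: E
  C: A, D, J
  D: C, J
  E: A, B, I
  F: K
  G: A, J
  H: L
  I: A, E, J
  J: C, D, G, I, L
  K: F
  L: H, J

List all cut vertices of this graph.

E, J, L

Removing E increases the component count from 2 to 3, so E is a cut vertex.
Removing J increases the component count from 2 to 3, so J is a cut vertex.
Removing L increases the component count from 2 to 3, so L is a cut vertex.
By contrast removing K leaves 2 components; it is not a cut vertex. No other vertex is a cut vertex either.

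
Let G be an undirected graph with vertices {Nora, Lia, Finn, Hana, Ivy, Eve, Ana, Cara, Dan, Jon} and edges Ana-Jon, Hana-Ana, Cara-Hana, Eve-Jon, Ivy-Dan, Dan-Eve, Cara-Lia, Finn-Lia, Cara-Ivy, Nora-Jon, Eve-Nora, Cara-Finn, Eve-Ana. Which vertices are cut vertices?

Removing Cara increases the component count from 1 to 2, so Cara is a cut vertex.
By contrast removing Lia leaves 1 component; it is not a cut vertex. No other vertex is a cut vertex either.

Cara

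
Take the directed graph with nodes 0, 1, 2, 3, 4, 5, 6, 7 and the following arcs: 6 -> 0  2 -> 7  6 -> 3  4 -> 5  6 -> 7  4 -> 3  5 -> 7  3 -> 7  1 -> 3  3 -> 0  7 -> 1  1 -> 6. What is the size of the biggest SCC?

4

{1, 3, 6, 7} are all mutually reachable — one SCC of size 4.
{5} is an SCC by itself.
{0} is an SCC by itself.
{4} is an SCC by itself.
{2} is an SCC by itself.
The largest has 4 vertices.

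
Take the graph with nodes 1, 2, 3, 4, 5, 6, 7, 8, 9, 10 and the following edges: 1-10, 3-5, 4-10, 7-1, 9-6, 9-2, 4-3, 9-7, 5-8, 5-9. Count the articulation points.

2

Removing 5 increases the component count from 1 to 2, so 5 is a cut vertex.
Removing 9 increases the component count from 1 to 3, so 9 is a cut vertex.
By contrast removing 4 leaves 1 component; it is not a cut vertex. No other vertex is a cut vertex either.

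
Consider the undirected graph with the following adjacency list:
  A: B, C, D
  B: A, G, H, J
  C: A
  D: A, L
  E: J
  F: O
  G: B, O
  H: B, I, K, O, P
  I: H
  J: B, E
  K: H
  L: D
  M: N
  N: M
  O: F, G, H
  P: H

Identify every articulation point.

Removing A increases the component count from 2 to 4, so A is a cut vertex.
Removing B increases the component count from 2 to 4, so B is a cut vertex.
Removing D increases the component count from 2 to 3, so D is a cut vertex.
Likewise H, J, O are cut vertices.
By contrast removing E leaves 2 components; it is not a cut vertex. No other vertex is a cut vertex either.

A, B, D, H, J, O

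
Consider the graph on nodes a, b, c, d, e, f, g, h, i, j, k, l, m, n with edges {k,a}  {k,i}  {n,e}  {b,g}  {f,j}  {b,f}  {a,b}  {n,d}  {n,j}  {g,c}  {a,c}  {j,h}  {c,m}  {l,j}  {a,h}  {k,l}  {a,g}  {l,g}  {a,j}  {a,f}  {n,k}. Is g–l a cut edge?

No

After removing g–l, the path g-a-k-l still connects them, so the edge is not a bridge.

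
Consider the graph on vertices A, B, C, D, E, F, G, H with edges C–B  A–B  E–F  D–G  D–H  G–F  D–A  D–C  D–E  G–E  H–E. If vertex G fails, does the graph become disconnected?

Deleting G leaves 1 component (was 1) (its neighbors D, E, F remain connected to each other), so G is not a cut vertex.

No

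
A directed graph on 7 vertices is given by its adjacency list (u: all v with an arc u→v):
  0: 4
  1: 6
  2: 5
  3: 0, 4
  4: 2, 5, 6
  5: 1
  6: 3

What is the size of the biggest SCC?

{0, 1, 2, 3, 4, 5, 6} are all mutually reachable — one SCC of size 7.
The largest has 7 vertices.

7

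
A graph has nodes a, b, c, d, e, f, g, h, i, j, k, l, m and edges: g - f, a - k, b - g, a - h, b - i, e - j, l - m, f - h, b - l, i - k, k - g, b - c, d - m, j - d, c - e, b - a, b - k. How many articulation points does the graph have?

Removing b increases the component count from 1 to 2, so b is a cut vertex.
By contrast removing j leaves 1 component; it is not a cut vertex. No other vertex is a cut vertex either.

1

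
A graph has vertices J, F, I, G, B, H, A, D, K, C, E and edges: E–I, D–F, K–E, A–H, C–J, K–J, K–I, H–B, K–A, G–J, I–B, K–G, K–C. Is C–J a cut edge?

No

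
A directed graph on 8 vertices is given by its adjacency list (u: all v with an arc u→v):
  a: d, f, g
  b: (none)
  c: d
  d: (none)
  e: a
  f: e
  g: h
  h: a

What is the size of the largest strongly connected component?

5

{a, e, f, g, h} are all mutually reachable — one SCC of size 5.
{b} is an SCC by itself.
{d} is an SCC by itself.
{c} is an SCC by itself.
The largest has 5 vertices.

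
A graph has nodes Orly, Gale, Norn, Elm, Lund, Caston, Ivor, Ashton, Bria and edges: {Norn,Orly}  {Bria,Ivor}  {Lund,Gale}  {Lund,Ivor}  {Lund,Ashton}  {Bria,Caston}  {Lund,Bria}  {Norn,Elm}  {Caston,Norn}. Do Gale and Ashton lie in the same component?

From Gale we can reach Elm, Bria, Gale, Ivor, Lund, Norn, Orly, Ashton, Caston, which includes Ashton.

Yes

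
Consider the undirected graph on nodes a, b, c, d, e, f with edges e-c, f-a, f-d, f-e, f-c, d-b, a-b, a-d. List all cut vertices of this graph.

f

Removing f increases the component count from 1 to 2, so f is a cut vertex.
By contrast removing c leaves 1 component; it is not a cut vertex. No other vertex is a cut vertex either.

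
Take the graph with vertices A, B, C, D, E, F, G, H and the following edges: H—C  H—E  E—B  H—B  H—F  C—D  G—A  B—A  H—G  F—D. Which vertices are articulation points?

Removing H increases the component count from 1 to 2, so H is a cut vertex.
By contrast removing G leaves 1 component; it is not a cut vertex. No other vertex is a cut vertex either.

H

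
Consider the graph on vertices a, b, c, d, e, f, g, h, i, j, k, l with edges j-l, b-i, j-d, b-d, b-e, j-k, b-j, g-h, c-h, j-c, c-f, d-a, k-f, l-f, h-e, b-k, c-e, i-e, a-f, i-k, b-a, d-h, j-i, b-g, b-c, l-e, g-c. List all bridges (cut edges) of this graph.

none

The edges on the cycle j-l-e-c-j are not bridges since each lies on that cycle.
Every edge lies on some cycle, so there are no bridges.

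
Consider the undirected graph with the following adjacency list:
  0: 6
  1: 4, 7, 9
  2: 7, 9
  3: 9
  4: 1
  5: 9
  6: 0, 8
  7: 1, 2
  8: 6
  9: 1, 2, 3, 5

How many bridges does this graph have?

The edges on the cycle 2-9-1-7-2 are not bridges since each lies on that cycle.
But removing 9-3 disconnects 9 from 3; removing 1-4 disconnects 1 from 4; removing 6-8 disconnects 6 from 8; removing 6-0 disconnects 6 from 0 — these are bridges.
In total 5 edges are bridges.

5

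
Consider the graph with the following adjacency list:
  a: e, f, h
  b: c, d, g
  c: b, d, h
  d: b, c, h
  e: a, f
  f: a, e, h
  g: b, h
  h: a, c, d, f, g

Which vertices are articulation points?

Removing h increases the component count from 1 to 2, so h is a cut vertex.
By contrast removing f leaves 1 component; it is not a cut vertex. No other vertex is a cut vertex either.

h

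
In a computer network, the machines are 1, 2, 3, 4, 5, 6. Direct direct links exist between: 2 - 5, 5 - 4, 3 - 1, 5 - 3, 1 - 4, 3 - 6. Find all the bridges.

2-5, 3-6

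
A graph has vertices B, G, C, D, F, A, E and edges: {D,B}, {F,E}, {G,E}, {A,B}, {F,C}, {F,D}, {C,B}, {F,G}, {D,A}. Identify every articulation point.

Removing F increases the component count from 1 to 2, so F is a cut vertex.
By contrast removing E leaves 1 component; it is not a cut vertex. No other vertex is a cut vertex either.

F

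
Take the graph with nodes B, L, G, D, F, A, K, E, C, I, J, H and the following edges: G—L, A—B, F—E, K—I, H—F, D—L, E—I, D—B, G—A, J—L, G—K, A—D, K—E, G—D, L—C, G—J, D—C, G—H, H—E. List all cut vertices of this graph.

G

Removing G increases the component count from 1 to 2, so G is a cut vertex.
By contrast removing K leaves 1 component; it is not a cut vertex. No other vertex is a cut vertex either.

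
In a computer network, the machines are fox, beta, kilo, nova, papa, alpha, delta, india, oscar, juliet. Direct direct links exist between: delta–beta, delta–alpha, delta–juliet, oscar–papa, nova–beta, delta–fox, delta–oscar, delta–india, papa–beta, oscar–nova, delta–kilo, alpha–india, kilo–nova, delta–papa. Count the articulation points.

Removing delta increases the component count from 1 to 4, so delta is a cut vertex.
By contrast removing papa leaves 1 component; it is not a cut vertex. No other vertex is a cut vertex either.

1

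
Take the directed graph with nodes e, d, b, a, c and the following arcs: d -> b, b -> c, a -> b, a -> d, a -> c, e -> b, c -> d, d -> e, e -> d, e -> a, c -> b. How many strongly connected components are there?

{a, b, c, d, e} are all mutually reachable — one SCC of size 5.
That gives 1 strongly connected component.

1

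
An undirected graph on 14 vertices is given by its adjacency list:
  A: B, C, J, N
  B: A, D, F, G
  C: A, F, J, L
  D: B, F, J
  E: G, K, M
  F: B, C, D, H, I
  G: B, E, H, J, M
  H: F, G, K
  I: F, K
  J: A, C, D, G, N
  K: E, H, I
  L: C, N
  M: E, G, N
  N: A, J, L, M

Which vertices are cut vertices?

none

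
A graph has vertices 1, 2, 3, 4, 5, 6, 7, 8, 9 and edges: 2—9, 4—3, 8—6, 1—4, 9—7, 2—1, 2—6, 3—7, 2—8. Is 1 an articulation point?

Deleting 1 leaves 2 components (was 2), so 1 is not a cut vertex.

No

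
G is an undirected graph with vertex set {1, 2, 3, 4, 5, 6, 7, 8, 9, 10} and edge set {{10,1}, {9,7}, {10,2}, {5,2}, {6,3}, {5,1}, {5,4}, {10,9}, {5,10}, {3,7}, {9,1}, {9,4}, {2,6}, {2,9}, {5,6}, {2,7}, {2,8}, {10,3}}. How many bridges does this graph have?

The edges on the cycle 10-2-9-10 are not bridges since each lies on that cycle.
But removing 8–2 disconnects 8 from 2 — this is a bridge.

1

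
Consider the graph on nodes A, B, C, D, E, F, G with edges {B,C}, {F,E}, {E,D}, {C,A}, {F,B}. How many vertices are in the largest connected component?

6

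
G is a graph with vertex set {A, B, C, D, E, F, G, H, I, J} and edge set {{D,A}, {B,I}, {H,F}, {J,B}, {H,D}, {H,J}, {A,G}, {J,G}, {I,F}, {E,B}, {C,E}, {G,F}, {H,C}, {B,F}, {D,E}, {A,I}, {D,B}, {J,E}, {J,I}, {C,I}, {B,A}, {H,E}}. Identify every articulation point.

none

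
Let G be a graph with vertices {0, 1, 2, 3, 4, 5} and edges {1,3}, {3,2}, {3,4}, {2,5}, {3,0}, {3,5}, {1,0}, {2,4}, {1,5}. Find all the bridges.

none

The edges on the cycle 1-3-2-5-1 are not bridges since each lies on that cycle.
Every edge lies on some cycle, so there are no bridges.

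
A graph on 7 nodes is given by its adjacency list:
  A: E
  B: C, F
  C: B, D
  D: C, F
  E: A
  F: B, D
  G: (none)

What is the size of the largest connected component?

4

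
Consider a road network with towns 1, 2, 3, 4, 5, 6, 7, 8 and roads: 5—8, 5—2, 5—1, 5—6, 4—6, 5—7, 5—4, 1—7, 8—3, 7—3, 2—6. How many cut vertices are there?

1

Removing 5 increases the component count from 1 to 2, so 5 is a cut vertex.
By contrast removing 6 leaves 1 component; it is not a cut vertex. No other vertex is a cut vertex either.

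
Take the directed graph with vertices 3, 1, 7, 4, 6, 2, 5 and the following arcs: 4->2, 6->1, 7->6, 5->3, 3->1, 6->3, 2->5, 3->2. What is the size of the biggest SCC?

{2, 3, 5} are all mutually reachable — one SCC of size 3.
{7} is an SCC by itself.
{4} is an SCC by itself.
{6} is an SCC by itself.
{1} is an SCC by itself.
The largest has 3 vertices.

3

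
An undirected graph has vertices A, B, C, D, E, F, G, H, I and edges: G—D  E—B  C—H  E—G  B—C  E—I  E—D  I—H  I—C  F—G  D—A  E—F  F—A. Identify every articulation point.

E

Removing E increases the component count from 1 to 2, so E is a cut vertex.
By contrast removing D leaves 1 component; it is not a cut vertex. No other vertex is a cut vertex either.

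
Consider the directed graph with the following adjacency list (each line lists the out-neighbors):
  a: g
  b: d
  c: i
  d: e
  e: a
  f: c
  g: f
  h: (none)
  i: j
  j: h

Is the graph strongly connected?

There is no directed path from f to d, so the graph is not strongly connected.

No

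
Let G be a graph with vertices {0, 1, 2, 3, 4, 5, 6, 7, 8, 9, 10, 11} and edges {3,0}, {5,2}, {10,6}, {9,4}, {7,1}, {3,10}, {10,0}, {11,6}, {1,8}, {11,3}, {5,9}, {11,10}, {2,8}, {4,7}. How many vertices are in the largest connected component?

7

Starting from 0 we can reach 0, 3, 6, 10, 11. That is one component of size 5.
Starting from 1 we can reach 1, 2, 4, 5, 7, 8, 9. That is one component of size 7.
The largest has 7 vertices.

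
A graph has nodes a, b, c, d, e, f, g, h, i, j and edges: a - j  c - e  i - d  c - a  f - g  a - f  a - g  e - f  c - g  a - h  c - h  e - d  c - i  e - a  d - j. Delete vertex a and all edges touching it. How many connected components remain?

2

With a gone, the remaining components are: {b}; {c, d, e, f, g, h, i, j}.
That is 2 components.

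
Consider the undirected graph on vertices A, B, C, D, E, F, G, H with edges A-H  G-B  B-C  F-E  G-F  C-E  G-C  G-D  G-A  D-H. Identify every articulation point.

G

Removing G increases the component count from 1 to 2, so G is a cut vertex.
By contrast removing A leaves 1 component; it is not a cut vertex. No other vertex is a cut vertex either.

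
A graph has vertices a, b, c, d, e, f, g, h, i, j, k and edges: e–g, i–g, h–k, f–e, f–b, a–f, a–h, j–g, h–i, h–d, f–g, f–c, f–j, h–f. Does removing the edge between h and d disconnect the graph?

Yes

Removing h–d leaves no path between h and d: the component count goes from 1 to 2. So it is a bridge.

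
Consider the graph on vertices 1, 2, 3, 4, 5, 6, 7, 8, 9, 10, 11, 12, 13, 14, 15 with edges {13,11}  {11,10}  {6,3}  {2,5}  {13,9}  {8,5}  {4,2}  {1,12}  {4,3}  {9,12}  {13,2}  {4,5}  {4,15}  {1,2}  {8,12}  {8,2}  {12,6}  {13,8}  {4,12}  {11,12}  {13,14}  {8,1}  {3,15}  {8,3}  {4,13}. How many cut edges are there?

2

The edges on the cycle 13-11-12-1-8-13 are not bridges since each lies on that cycle.
But removing 14 - 13 disconnects 14 from 13; removing 11 - 10 disconnects 11 from 10 — these are bridges.
That makes 2 bridges.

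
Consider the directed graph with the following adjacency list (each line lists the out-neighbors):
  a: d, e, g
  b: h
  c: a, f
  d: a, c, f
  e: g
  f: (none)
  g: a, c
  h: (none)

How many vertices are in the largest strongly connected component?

5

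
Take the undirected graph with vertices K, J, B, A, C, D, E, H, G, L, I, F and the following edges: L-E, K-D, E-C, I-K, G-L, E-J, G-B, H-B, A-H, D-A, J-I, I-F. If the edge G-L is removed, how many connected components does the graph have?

1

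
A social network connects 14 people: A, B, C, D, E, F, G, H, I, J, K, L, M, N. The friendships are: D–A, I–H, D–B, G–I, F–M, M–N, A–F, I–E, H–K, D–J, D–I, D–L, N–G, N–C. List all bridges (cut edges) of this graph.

B-D, C-N, D-J, D-L, E-I, H-I, H-K

The edges on the cycle D-A-F-M-N-G-I-D are not bridges since each lies on that cycle.
But removing D–B disconnects D from B; removing H–I disconnects H from I; removing H–K disconnects H from K; removing D–J disconnects D from J — these are bridges.
In total 7 edges are bridges.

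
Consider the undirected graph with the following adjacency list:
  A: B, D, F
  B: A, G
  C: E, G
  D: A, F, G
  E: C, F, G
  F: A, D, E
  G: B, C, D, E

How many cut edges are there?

The edges on the cycle G-C-E-G are not bridges since each lies on that cycle.
Every edge lies on some cycle, so there are no bridges.

0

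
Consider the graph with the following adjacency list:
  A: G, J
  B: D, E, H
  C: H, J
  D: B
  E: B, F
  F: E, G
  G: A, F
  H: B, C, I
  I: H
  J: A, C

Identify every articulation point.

B, H

Removing B increases the component count from 1 to 2, so B is a cut vertex.
Removing H increases the component count from 1 to 2, so H is a cut vertex.
By contrast removing E leaves 1 component; it is not a cut vertex. No other vertex is a cut vertex either.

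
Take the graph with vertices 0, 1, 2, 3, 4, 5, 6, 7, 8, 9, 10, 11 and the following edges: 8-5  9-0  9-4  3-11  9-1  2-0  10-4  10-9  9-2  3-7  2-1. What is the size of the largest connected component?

6 is isolated — a component by itself.
Starting from 5 we can reach 5, 8. That is one component of size 2.
Starting from 3 we can reach 3, 7, 11. That is one component of size 3.
Starting from 0 we can reach 0, 1, 2, 4, 9, 10. That is one component of size 6.
The largest has 6 vertices.

6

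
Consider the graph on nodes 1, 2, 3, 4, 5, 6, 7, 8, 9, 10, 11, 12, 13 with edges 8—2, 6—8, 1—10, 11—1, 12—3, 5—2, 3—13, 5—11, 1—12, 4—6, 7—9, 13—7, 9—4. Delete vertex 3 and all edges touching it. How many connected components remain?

With 3 gone, the remaining components are: {1, 2, 4, 5, 6, 7, 8, 9, 10, 11, 12, 13}.
That is 1 component.

1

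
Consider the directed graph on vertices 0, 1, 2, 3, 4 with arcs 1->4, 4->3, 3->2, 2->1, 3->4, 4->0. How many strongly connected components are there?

2

{1, 2, 3, 4} are all mutually reachable — one SCC of size 4.
{0} is an SCC by itself.
That gives 2 strongly connected components.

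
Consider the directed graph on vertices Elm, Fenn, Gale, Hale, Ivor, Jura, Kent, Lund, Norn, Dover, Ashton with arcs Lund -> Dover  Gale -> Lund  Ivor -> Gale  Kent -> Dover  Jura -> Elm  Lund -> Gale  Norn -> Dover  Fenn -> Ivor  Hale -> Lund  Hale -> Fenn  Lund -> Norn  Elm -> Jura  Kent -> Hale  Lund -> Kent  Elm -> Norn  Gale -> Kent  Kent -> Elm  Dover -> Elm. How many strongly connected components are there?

3

{Fenn, Gale, Hale, Ivor, Kent, Lund} are all mutually reachable — one SCC of size 6.
{Elm, Jura, Norn, Dover} are all mutually reachable — one SCC of size 4.
{Ashton} is an SCC by itself.
That gives 3 strongly connected components.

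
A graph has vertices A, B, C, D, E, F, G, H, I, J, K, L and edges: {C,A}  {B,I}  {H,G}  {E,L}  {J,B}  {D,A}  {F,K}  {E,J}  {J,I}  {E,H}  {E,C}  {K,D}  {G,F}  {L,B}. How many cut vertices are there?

1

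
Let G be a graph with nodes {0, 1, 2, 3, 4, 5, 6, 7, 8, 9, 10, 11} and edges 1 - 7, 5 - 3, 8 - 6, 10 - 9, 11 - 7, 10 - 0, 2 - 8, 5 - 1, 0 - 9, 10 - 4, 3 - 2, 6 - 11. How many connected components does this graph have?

2

Starting from 0 we can reach 0, 4, 9, 10. That is one component of size 4.
Starting from 1 we can reach 1, 2, 3, 5, 6, 7, 8, 11. That is one component of size 8.
Total: 2 components.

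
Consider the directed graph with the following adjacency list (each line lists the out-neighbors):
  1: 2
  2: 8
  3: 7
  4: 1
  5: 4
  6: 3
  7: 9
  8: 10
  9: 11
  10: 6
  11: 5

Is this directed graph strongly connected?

Yes

From 3 we can reach every vertex (1, 2, 3, 4, 5, 6, 7, 8, 9, 10, 11), and every vertex can reach 3 (1, 2, 3, 4, 5, 6, 7, 8, 9, 10, 11). So the whole graph is one strongly connected component.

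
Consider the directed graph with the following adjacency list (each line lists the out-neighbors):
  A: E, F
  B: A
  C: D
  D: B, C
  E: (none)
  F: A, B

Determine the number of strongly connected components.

3

{A, B, F} are all mutually reachable — one SCC of size 3.
{C, D} are all mutually reachable — one SCC of size 2.
{E} is an SCC by itself.
That gives 3 strongly connected components.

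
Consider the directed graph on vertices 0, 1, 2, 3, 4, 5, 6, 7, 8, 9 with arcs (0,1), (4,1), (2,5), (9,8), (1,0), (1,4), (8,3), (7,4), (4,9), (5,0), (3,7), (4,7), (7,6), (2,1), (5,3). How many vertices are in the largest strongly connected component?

7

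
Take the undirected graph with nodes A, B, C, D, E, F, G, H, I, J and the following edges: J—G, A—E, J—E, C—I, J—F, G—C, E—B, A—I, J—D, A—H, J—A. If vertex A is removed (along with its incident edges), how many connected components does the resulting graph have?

2

With A gone, the remaining components are: {H}; {B, C, D, E, F, G, I, J}.
That is 2 components.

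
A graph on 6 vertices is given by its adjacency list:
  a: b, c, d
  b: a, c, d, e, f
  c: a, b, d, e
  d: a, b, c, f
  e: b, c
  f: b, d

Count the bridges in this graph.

The edges on the cycle b-f-d-a-c-b are not bridges since each lies on that cycle.
Every edge lies on some cycle, so there are no bridges.

0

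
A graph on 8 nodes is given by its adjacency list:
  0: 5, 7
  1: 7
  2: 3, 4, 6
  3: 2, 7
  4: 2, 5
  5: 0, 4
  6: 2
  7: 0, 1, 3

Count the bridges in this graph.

2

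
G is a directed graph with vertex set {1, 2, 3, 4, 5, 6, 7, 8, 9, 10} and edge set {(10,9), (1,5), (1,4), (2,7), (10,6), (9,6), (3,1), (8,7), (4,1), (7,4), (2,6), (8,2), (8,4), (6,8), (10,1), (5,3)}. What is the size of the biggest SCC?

4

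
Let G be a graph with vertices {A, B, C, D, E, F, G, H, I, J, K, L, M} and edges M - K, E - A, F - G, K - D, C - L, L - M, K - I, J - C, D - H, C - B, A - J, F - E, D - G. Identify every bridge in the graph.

B-C, D-H, I-K

The edges on the cycle F-E-A-J-C-L-M-K-D-G-F are not bridges since each lies on that cycle.
But removing B - C disconnects B from C; removing I - K disconnects I from K; removing D - H disconnects D from H — these are bridges.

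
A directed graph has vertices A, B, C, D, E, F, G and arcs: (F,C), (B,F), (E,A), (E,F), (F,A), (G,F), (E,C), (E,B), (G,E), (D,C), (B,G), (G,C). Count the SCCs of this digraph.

5

{B, E, G} are all mutually reachable — one SCC of size 3.
{A} is an SCC by itself.
{C} is an SCC by itself.
{F} is an SCC by itself.
{D} is an SCC by itself.
That gives 5 strongly connected components.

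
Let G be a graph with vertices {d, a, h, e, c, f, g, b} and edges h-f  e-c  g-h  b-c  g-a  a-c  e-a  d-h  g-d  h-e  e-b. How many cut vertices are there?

Removing h increases the component count from 1 to 2, so h is a cut vertex.
By contrast removing d leaves 1 component; it is not a cut vertex. No other vertex is a cut vertex either.

1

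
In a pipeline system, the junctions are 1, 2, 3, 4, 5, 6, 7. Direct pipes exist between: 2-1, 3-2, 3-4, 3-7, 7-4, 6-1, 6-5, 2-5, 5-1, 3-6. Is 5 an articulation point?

Deleting 5 leaves 1 component (was 1) (its neighbors 1, 2, 6 remain connected to each other), so 5 is not a cut vertex.

No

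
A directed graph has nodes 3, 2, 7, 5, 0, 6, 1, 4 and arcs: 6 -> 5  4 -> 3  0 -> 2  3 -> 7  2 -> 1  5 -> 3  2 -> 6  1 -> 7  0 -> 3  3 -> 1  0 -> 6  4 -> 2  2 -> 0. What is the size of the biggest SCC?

2

{0, 2} are all mutually reachable — one SCC of size 2.
{1} is an SCC by itself.
{3} is an SCC by itself.
{4} is an SCC by itself.
{7} is an SCC by itself.
(and 2 more singleton SCCs)
The largest has 2 vertices.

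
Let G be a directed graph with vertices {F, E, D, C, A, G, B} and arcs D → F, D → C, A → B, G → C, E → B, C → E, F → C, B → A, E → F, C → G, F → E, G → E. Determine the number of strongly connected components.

{C, E, F, G} are all mutually reachable — one SCC of size 4.
{A, B} are all mutually reachable — one SCC of size 2.
{D} is an SCC by itself.
That gives 3 strongly connected components.

3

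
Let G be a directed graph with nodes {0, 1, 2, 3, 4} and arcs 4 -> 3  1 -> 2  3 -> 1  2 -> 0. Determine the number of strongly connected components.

5

{0} is an SCC by itself.
{4} is an SCC by itself.
{2} is an SCC by itself.
{3} is an SCC by itself.
{1} is an SCC by itself.
That gives 5 strongly connected components.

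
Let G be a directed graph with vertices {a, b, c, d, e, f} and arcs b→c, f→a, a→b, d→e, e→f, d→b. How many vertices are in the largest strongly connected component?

{f} is an SCC by itself.
{e} is an SCC by itself.
{c} is an SCC by itself.
{d} is an SCC by itself.
{a} is an SCC by itself.
(and 1 more singleton SCC)
The largest has 1 vertex.

1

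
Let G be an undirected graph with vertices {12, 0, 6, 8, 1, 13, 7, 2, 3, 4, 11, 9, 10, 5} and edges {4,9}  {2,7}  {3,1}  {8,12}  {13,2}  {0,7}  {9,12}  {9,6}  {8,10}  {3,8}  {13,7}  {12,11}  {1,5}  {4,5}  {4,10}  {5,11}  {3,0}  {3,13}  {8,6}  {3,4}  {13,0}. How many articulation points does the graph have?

Removing 3 increases the component count from 1 to 2, so 3 is a cut vertex.
By contrast removing 0 leaves 1 component; it is not a cut vertex. No other vertex is a cut vertex either.

1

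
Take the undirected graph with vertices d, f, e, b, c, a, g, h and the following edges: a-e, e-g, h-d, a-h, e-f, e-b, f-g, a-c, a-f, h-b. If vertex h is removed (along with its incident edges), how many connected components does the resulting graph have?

With h gone, the remaining components are: {d}; {a, b, c, e, f, g}.
That is 2 components.

2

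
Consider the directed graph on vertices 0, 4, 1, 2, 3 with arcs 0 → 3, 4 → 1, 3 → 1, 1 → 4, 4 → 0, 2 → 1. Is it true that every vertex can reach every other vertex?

No

There is no directed path from 3 to 2, so the graph is not strongly connected.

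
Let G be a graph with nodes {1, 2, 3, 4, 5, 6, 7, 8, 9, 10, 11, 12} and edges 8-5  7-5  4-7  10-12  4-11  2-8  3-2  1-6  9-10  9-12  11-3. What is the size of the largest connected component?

Starting from 1 we can reach 1, 6. That is one component of size 2.
Starting from 9 we can reach 9, 10, 12. That is one component of size 3.
Starting from 2 we can reach 2, 3, 4, 5, 7, 8, 11. That is one component of size 7.
The largest has 7 vertices.

7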